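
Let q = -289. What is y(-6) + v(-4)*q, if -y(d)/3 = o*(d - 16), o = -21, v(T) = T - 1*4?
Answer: 926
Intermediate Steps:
v(T) = -4 + T (v(T) = T - 4 = -4 + T)
y(d) = -1008 + 63*d (y(d) = -(-63)*(d - 16) = -(-63)*(-16 + d) = -3*(336 - 21*d) = -1008 + 63*d)
y(-6) + v(-4)*q = (-1008 + 63*(-6)) + (-4 - 4)*(-289) = (-1008 - 378) - 8*(-289) = -1386 + 2312 = 926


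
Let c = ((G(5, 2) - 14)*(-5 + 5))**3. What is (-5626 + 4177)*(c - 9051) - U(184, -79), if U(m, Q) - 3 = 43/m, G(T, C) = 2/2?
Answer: 2413140821/184 ≈ 1.3115e+7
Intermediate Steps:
G(T, C) = 1 (G(T, C) = 2*(1/2) = 1)
U(m, Q) = 3 + 43/m
c = 0 (c = ((1 - 14)*(-5 + 5))**3 = (-13*0)**3 = 0**3 = 0)
(-5626 + 4177)*(c - 9051) - U(184, -79) = (-5626 + 4177)*(0 - 9051) - (3 + 43/184) = -1449*(-9051) - (3 + 43*(1/184)) = 13114899 - (3 + 43/184) = 13114899 - 1*595/184 = 13114899 - 595/184 = 2413140821/184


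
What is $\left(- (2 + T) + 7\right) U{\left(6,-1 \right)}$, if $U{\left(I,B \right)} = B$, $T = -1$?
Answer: $-6$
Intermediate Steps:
$\left(- (2 + T) + 7\right) U{\left(6,-1 \right)} = \left(- (2 - 1) + 7\right) \left(-1\right) = \left(\left(-1\right) 1 + 7\right) \left(-1\right) = \left(-1 + 7\right) \left(-1\right) = 6 \left(-1\right) = -6$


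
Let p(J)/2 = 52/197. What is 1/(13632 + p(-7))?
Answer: 197/2685608 ≈ 7.3354e-5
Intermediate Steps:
p(J) = 104/197 (p(J) = 2*(52/197) = 104/197)
1/(13632 + p(-7)) = 1/(13632 + 104/197) = 1/(2685608/197) = 197/2685608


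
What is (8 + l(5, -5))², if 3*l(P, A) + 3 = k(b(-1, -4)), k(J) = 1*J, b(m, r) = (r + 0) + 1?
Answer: 36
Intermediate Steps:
b(m, r) = 1 + r (b(m, r) = r + 1 = 1 + r)
k(J) = J
l(P, A) = -2 (l(P, A) = -1 + (1 - 4)/3 = -1 + (⅓)*(-3) = -1 - 1 = -2)
(8 + l(5, -5))² = (8 - 2)² = 6² = 36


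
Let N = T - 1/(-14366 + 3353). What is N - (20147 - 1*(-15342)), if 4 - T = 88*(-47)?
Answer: -345246536/11013 ≈ -31349.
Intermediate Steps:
T = 4140 (T = 4 - 88*(-47) = 4 - 1*(-4136) = 4 + 4136 = 4140)
N = 45593821/11013 (N = 4140 - 1/(-14366 + 3353) = 4140 - 1/(-11013) = 4140 - 1*(-1/11013) = 4140 + 1/11013 = 45593821/11013 ≈ 4140.0)
N - (20147 - 1*(-15342)) = 45593821/11013 - (20147 - 1*(-15342)) = 45593821/11013 - (20147 + 15342) = 45593821/11013 - 1*35489 = 45593821/11013 - 35489 = -345246536/11013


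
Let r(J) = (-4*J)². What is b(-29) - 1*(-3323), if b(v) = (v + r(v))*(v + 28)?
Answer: -10104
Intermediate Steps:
r(J) = 16*J²
b(v) = (28 + v)*(v + 16*v²) (b(v) = (v + 16*v²)*(v + 28) = (v + 16*v²)*(28 + v) = (28 + v)*(v + 16*v²))
b(-29) - 1*(-3323) = -29*(28 + 16*(-29)² + 449*(-29)) - 1*(-3323) = -29*(28 + 16*841 - 13021) + 3323 = -29*(28 + 13456 - 13021) + 3323 = -29*463 + 3323 = -13427 + 3323 = -10104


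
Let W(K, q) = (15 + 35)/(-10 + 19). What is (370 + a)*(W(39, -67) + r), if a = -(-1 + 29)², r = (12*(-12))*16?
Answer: 951556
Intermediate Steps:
W(K, q) = 50/9
r = -2304 (r = -144*16 = -2304)
a = -784 (a = -1*28² = -1*784 = -784)
(370 + a)*(W(39, -67) + r) = (370 - 784)*(50/9 - 2304) = -414*(-20686/9) = 951556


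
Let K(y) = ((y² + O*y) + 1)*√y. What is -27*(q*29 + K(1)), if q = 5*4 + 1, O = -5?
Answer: -16362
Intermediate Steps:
q = 21 (q = 20 + 1 = 21)
K(y) = √y*(1 + y² - 5*y) (K(y) = ((y² - 5*y) + 1)*√y = (1 + y² - 5*y)*√y = √y*(1 + y² - 5*y))
-27*(q*29 + K(1)) = -27*(21*29 + √1*(1 + 1² - 5*1)) = -27*(609 + 1*(1 + 1 - 5)) = -27*(609 + 1*(-3)) = -27*(609 - 3) = -27*606 = -16362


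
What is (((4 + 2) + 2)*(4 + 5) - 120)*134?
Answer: -6432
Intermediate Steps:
(((4 + 2) + 2)*(4 + 5) - 120)*134 = ((6 + 2)*9 - 120)*134 = (8*9 - 120)*134 = (72 - 120)*134 = -48*134 = -6432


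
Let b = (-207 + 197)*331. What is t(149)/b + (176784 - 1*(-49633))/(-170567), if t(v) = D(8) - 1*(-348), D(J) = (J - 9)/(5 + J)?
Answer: -10514198051/7339498010 ≈ -1.4326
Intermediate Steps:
D(J) = (-9 + J)/(5 + J)
t(v) = 4523/13 (t(v) = (-9 + 8)/(5 + 8) - 1*(-348) = -1/13 + 348 = 4523/13)
b = -3310 (b = -10*331 = -3310)
t(149)/b + (176784 - 1*(-49633))/(-170567) = (4523/13)/(-3310) + (176784 - 1*(-49633))/(-170567) = (4523/13)*(-1/3310) + (176784 + 49633)*(-1/170567) = -4523/43030 + 226417*(-1/170567) = -4523/43030 - 226417/170567 = -10514198051/7339498010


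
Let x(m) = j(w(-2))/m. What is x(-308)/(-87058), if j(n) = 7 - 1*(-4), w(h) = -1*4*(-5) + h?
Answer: 1/2437624 ≈ 4.1024e-7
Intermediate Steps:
w(h) = 20 + h (w(h) = -4*(-5) + h = 20 + h)
j(n) = 11 (j(n) = 7 + 4 = 11)
x(m) = 11/m
x(-308)/(-87058) = (11/(-308))/(-87058) = (11*(-1/308))*(-1/87058) = -1/28*(-1/87058) = 1/2437624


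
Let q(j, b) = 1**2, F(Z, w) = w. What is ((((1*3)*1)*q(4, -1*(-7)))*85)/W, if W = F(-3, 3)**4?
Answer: 85/27 ≈ 3.1481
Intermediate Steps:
q(j, b) = 1
W = 81 (W = 3**4 = 81)
((((1*3)*1)*q(4, -1*(-7)))*85)/W = ((((1*3)*1)*1)*85)/81 = (((3*1)*1)*85)*(1/81) = ((3*1)*85)*(1/81) = (3*85)*(1/81) = 255*(1/81) = 85/27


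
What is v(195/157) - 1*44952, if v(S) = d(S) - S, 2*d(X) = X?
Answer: -14115123/314 ≈ -44953.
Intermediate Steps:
d(X) = X/2
v(S) = -S/2 (v(S) = S/2 - S = -S/2)
v(195/157) - 1*44952 = -195/(2*157) - 1*44952 = -195/(2*157) - 44952 = -½*195/157 - 44952 = -195/314 - 44952 = -14115123/314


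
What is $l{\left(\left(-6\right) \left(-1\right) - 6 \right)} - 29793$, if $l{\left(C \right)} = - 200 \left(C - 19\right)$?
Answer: $-25993$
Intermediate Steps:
$l{\left(C \right)} = 3800 - 200 C$ ($l{\left(C \right)} = - 200 \left(-19 + C\right) = 3800 - 200 C$)
$l{\left(\left(-6\right) \left(-1\right) - 6 \right)} - 29793 = \left(3800 - 200 \left(\left(-6\right) \left(-1\right) - 6\right)\right) - 29793 = \left(3800 - 200 \left(6 - 6\right)\right) - 29793 = \left(3800 - 0\right) - 29793 = \left(3800 + 0\right) - 29793 = 3800 - 29793 = -25993$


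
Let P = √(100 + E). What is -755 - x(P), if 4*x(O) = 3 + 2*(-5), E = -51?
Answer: -3013/4 ≈ -753.25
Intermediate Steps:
P = 7 (P = √(100 - 51) = √49 = 7)
x(O) = -7/4 (x(O) = (3 + 2*(-5))/4 = (3 - 10)/4 = (¼)*(-7) = -7/4)
-755 - x(P) = -755 - 1*(-7/4) = -755 + 7/4 = -3013/4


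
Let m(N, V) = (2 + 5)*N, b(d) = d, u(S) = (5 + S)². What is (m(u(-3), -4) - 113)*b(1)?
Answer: -85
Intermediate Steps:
m(N, V) = 7*N
(m(u(-3), -4) - 113)*b(1) = (7*(5 - 3)² - 113)*1 = (7*2² - 113)*1 = (7*4 - 113)*1 = (28 - 113)*1 = -85*1 = -85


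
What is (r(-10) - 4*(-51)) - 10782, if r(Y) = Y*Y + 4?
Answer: -10474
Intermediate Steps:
r(Y) = 4 + Y² (r(Y) = Y² + 4 = 4 + Y²)
(r(-10) - 4*(-51)) - 10782 = ((4 + (-10)²) - 4*(-51)) - 10782 = ((4 + 100) + 204) - 10782 = (104 + 204) - 10782 = 308 - 10782 = -10474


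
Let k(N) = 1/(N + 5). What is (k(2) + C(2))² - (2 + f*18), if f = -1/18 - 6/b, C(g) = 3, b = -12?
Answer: -6/49 ≈ -0.12245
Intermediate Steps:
k(N) = 1/(5 + N)
f = 4/9 (f = -1/18 - 6/(-12) = -1*1/18 - 6*(-1/12) = -1/18 + ½ = 4/9 ≈ 0.44444)
(k(2) + C(2))² - (2 + f*18) = (1/(5 + 2) + 3)² - (2 + (4/9)*18) = (1/7 + 3)² - (2 + 8) = (⅐ + 3)² - 1*10 = (22/7)² - 10 = 484/49 - 10 = -6/49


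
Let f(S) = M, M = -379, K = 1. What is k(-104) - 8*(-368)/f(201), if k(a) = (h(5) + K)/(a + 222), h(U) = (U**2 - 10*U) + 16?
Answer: -175212/22361 ≈ -7.8356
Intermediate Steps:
h(U) = 16 + U**2 - 10*U
f(S) = -379
k(a) = -8/(222 + a) (k(a) = ((16 + 5**2 - 10*5) + 1)/(a + 222) = ((16 + 25 - 50) + 1)/(222 + a) = (-9 + 1)/(222 + a) = -8/(222 + a))
k(-104) - 8*(-368)/f(201) = -8/(222 - 104) - 8*(-368)/(-379) = -8/118 - (-2944)*(-1)/379 = -8*1/118 - 1*2944/379 = -4/59 - 2944/379 = -175212/22361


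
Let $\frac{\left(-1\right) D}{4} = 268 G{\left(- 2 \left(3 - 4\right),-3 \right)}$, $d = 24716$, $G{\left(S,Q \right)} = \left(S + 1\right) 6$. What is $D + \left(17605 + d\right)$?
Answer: $23025$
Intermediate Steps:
$G{\left(S,Q \right)} = 6 + 6 S$ ($G{\left(S,Q \right)} = \left(1 + S\right) 6 = 6 + 6 S$)
$D = -19296$ ($D = - 4 \cdot 268 \left(6 + 6 \left(- 2 \left(3 - 4\right)\right)\right) = - 4 \cdot 268 \left(6 + 6 \left(\left(-2\right) \left(-1\right)\right)\right) = - 4 \cdot 268 \left(6 + 6 \cdot 2\right) = - 4 \cdot 268 \left(6 + 12\right) = - 4 \cdot 268 \cdot 18 = \left(-4\right) 4824 = -19296$)
$D + \left(17605 + d\right) = -19296 + \left(17605 + 24716\right) = -19296 + 42321 = 23025$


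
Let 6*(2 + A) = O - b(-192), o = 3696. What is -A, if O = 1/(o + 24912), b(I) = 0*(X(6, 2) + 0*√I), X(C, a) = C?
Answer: 343295/171648 ≈ 2.0000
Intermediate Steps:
b(I) = 0 (b(I) = 0*(6 + 0*√I) = 0*(6 + 0) = 0*6 = 0)
O = 1/28608 (O = 1/(3696 + 24912) = 1/28608 ≈ 3.4955e-5)
A = -343295/171648 (A = -2 + (1/28608 - 1*0)/6 = -2 + (1/28608 + 0)/6 = -2 + (⅙)*(1/28608) = -2 + 1/171648 = -343295/171648 ≈ -2.0000)
-A = -1*(-343295/171648) = 343295/171648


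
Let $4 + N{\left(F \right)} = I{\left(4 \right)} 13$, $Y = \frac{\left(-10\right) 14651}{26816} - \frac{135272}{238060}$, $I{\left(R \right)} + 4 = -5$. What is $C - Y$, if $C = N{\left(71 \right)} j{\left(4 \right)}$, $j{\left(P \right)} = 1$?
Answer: $- \frac{91742028451}{797977120} \approx -114.97$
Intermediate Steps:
$I{\left(R \right)} = -9$ ($I{\left(R \right)} = -4 - 5 = -9$)
$Y = - \frac{4813203069}{797977120}$ ($Y = \left(-146510\right) \frac{1}{26816} - \frac{33818}{59515} = - \frac{73255}{13408} - \frac{33818}{59515} = - \frac{4813203069}{797977120} \approx -6.0318$)
$N{\left(F \right)} = -121$ ($N{\left(F \right)} = -4 - 117 = -121$)
$C = -121$ ($C = \left(-121\right) 1 = -121$)
$C - Y = -121 - - \frac{4813203069}{797977120} = -121 + \frac{4813203069}{797977120} = - \frac{91742028451}{797977120}$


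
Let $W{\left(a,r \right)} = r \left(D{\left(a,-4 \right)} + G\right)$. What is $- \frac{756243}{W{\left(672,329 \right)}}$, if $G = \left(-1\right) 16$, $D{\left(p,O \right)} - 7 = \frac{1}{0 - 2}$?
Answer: $\frac{1512486}{6251} \approx 241.96$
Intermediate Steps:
$D{\left(p,O \right)} = \frac{13}{2}$ ($D{\left(p,O \right)} = 7 + \frac{1}{0 - 2} = 7 + \frac{1}{-2} = 7 - \frac{1}{2} = \frac{13}{2}$)
$G = -16$
$W{\left(a,r \right)} = - \frac{19 r}{2}$ ($W{\left(a,r \right)} = r \left(\frac{13}{2} - 16\right) = r \left(- \frac{19}{2}\right) = - \frac{19 r}{2}$)
$- \frac{756243}{W{\left(672,329 \right)}} = - \frac{756243}{\left(- \frac{19}{2}\right) 329} = - \frac{756243}{- \frac{6251}{2}} = \left(-756243\right) \left(- \frac{2}{6251}\right) = \frac{1512486}{6251}$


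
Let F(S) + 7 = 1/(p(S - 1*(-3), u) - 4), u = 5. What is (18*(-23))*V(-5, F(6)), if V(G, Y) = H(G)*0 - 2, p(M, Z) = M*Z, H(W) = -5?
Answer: 828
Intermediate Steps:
F(S) = -7 + 1/(11 + 5*S) (F(S) = -7 + 1/((S - 1*(-3))*5 - 4) = -7 + 1/((S + 3)*5 - 4) = -7 + 1/((3 + S)*5 - 4) = -7 + 1/((15 + 5*S) - 4) = -7 + 1/(11 + 5*S))
V(G, Y) = -2 (V(G, Y) = -5*0 - 2 = 0 - 2 = -2)
(18*(-23))*V(-5, F(6)) = (18*(-23))*(-2) = -414*(-2) = 828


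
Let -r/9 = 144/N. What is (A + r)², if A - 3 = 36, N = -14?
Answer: 848241/49 ≈ 17311.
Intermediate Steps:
r = 648/7 (r = -1296/(-14) = -1296*(-1)/14 = -9*(-72/7) = 648/7 ≈ 92.571)
A = 39 (A = 3 + 36 = 39)
(A + r)² = (39 + 648/7)² = (921/7)² = 848241/49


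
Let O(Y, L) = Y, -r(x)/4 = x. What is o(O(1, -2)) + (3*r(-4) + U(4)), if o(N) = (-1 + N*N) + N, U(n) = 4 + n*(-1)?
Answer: 49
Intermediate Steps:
r(x) = -4*x
U(n) = 4 - n
o(N) = -1 + N + N² (o(N) = (-1 + N²) + N = -1 + N + N²)
o(O(1, -2)) + (3*r(-4) + U(4)) = (-1 + 1 + 1²) + (3*(-4*(-4)) + (4 - 1*4)) = (-1 + 1 + 1) + (3*16 + (4 - 4)) = 1 + (48 + 0) = 1 + 48 = 49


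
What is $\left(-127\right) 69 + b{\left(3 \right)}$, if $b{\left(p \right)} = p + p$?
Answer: $-8757$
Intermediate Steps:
$b{\left(p \right)} = 2 p$
$\left(-127\right) 69 + b{\left(3 \right)} = \left(-127\right) 69 + 2 \cdot 3 = -8763 + 6 = -8757$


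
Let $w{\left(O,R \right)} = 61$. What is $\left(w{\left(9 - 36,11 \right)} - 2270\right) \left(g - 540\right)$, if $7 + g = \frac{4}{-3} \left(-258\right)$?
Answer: $448427$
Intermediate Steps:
$g = 337$ ($g = -7 + \frac{4}{-3} \left(-258\right) = -7 + 4 \left(- \frac{1}{3}\right) \left(-258\right) = -7 - -344 = -7 + 344 = 337$)
$\left(w{\left(9 - 36,11 \right)} - 2270\right) \left(g - 540\right) = \left(61 - 2270\right) \left(337 - 540\right) = \left(-2209\right) \left(-203\right) = 448427$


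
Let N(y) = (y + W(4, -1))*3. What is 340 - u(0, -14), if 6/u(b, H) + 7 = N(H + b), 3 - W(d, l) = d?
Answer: 8843/26 ≈ 340.12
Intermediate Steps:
W(d, l) = 3 - d
N(y) = -3 + 3*y (N(y) = (y + (3 - 1*4))*3 = (y + (3 - 4))*3 = (y - 1)*3 = (-1 + y)*3 = -3 + 3*y)
u(b, H) = 6/(-10 + 3*H + 3*b) (u(b, H) = 6/(-7 + (-3 + 3*(H + b))) = 6/(-7 + (-3 + (3*H + 3*b))) = 6/(-7 + (-3 + 3*H + 3*b)) = 6/(-10 + 3*H + 3*b))
340 - u(0, -14) = 340 - 6/(-10 + 3*(-14) + 3*0) = 340 - 6/(-10 - 42 + 0) = 340 - 6/(-52) = 340 - 6*(-1)/52 = 340 - 1*(-3/26) = 340 + 3/26 = 8843/26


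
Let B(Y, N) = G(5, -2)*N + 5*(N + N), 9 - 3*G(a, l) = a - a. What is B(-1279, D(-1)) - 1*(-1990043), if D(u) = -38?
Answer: 1989549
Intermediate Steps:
G(a, l) = 3 (G(a, l) = 3 - (a - a)/3 = 3 - ⅓*0 = 3 + 0 = 3)
B(Y, N) = 13*N (B(Y, N) = 3*N + 5*(N + N) = 3*N + 5*(2*N) = 3*N + 10*N = 13*N)
B(-1279, D(-1)) - 1*(-1990043) = 13*(-38) - 1*(-1990043) = -494 + 1990043 = 1989549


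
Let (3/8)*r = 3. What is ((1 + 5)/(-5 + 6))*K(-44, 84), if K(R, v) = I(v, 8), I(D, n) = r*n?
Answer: 384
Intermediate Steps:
r = 8 (r = (8/3)*3 = 8)
I(D, n) = 8*n
K(R, v) = 64 (K(R, v) = 8*8 = 64)
((1 + 5)/(-5 + 6))*K(-44, 84) = ((1 + 5)/(-5 + 6))*64 = (6/1)*64 = (6*1)*64 = 6*64 = 384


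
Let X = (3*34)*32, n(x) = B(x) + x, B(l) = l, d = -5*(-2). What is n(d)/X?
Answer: 5/816 ≈ 0.0061274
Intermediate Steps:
d = 10
n(x) = 2*x (n(x) = x + x = 2*x)
X = 3264 (X = 102*32 = 3264)
n(d)/X = (2*10)/3264 = 20*(1/3264) = 5/816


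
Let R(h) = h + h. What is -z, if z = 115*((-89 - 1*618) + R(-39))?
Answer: 90275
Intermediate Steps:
R(h) = 2*h
z = -90275 (z = 115*((-89 - 1*618) + 2*(-39)) = 115*((-89 - 618) - 78) = 115*(-707 - 78) = 115*(-785) = -90275)
-z = -1*(-90275) = 90275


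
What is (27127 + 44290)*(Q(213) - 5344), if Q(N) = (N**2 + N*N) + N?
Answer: 6113795119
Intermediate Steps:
Q(N) = N + 2*N**2 (Q(N) = (N**2 + N**2) + N = 2*N**2 + N = N + 2*N**2)
(27127 + 44290)*(Q(213) - 5344) = (27127 + 44290)*(213*(1 + 2*213) - 5344) = 71417*(213*(1 + 426) - 5344) = 71417*(213*427 - 5344) = 71417*(90951 - 5344) = 71417*85607 = 6113795119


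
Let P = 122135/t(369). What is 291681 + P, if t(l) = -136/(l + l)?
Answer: -25233507/68 ≈ -3.7108e+5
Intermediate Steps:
t(l) = -68/l (t(l) = -136*1/(2*l) = -68/l)
P = -45067815/68 (P = 122135/((-68/369)) = 122135/((-68*1/369)) = 122135/(-68/369) = 122135*(-369/68) = -45067815/68 ≈ -6.6276e+5)
291681 + P = 291681 - 45067815/68 = -25233507/68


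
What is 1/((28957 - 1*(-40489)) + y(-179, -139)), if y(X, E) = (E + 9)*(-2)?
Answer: 1/69706 ≈ 1.4346e-5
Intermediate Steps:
y(X, E) = -18 - 2*E (y(X, E) = (9 + E)*(-2) = -18 - 2*E)
1/((28957 - 1*(-40489)) + y(-179, -139)) = 1/((28957 - 1*(-40489)) + (-18 - 2*(-139))) = 1/((28957 + 40489) + (-18 + 278)) = 1/(69446 + 260) = 1/69706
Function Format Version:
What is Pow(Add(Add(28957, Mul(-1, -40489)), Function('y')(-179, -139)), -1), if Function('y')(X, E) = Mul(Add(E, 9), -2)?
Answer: Rational(1, 69706) ≈ 1.4346e-5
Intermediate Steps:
Function('y')(X, E) = Add(-18, Mul(-2, E)) (Function('y')(X, E) = Mul(Add(9, E), -2) = Add(-18, Mul(-2, E)))
Pow(Add(Add(28957, Mul(-1, -40489)), Function('y')(-179, -139)), -1) = Pow(Add(Add(28957, Mul(-1, -40489)), Add(-18, Mul(-2, -139))), -1) = Pow(Add(Add(28957, 40489), Add(-18, 278)), -1) = Pow(Add(69446, 260), -1) = Pow(69706, -1) = Rational(1, 69706)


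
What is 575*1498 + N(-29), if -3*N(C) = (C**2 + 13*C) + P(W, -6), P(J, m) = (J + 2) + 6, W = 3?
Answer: 2583575/3 ≈ 8.6119e+5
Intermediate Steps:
P(J, m) = 8 + J (P(J, m) = (2 + J) + 6 = 8 + J)
N(C) = -11/3 - 13*C/3 - C**2/3 (N(C) = -((C**2 + 13*C) + (8 + 3))/3 = -((C**2 + 13*C) + 11)/3 = -(11 + C**2 + 13*C)/3 = -11/3 - 13*C/3 - C**2/3)
575*1498 + N(-29) = 575*1498 + (-11/3 - 13/3*(-29) - 1/3*(-29)**2) = 861350 + (-11/3 + 377/3 - 1/3*841) = 861350 + (-11/3 + 377/3 - 841/3) = 861350 - 475/3 = 2583575/3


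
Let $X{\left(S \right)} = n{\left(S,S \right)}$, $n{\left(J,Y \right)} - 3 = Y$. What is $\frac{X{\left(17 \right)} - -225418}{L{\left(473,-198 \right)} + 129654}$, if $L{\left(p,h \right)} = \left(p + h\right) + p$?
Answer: $\frac{112719}{65201} \approx 1.7288$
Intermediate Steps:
$L{\left(p,h \right)} = h + 2 p$ ($L{\left(p,h \right)} = \left(h + p\right) + p = h + 2 p$)
$n{\left(J,Y \right)} = 3 + Y$
$X{\left(S \right)} = 3 + S$
$\frac{X{\left(17 \right)} - -225418}{L{\left(473,-198 \right)} + 129654} = \frac{\left(3 + 17\right) - -225418}{\left(-198 + 2 \cdot 473\right) + 129654} = \frac{20 + \left(-7023 + 232441\right)}{\left(-198 + 946\right) + 129654} = \frac{20 + 225418}{748 + 129654} = \frac{225438}{130402} = 225438 \cdot \frac{1}{130402} = \frac{112719}{65201}$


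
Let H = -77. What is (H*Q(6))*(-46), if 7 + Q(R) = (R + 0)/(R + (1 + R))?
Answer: -301070/13 ≈ -23159.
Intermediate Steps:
Q(R) = -7 + R/(1 + 2*R) (Q(R) = -7 + (R + 0)/(R + (1 + R)) = -7 + R/(1 + 2*R))
(H*Q(6))*(-46) = -77*(-7 - 13*6)/(1 + 2*6)*(-46) = -77*(-7 - 78)/(1 + 12)*(-46) = -77*(-85)/13*(-46) = -77*(-85/13)*(-46) = (6545/13)*(-46) = -301070/13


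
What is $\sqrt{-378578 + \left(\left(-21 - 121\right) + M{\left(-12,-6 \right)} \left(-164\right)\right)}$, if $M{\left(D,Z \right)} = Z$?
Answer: $2 i \sqrt{94434} \approx 614.6 i$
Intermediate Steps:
$\sqrt{-378578 + \left(\left(-21 - 121\right) + M{\left(-12,-6 \right)} \left(-164\right)\right)} = \sqrt{-378578 - -842} = \sqrt{-378578 + \left(\left(-21 - 121\right) + 984\right)} = \sqrt{-378578 + \left(-142 + 984\right)} = \sqrt{-378578 + 842} = \sqrt{-377736} = 2 i \sqrt{94434}$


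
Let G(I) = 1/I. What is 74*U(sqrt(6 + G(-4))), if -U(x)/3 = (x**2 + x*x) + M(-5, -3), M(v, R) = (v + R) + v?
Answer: 333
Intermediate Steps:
M(v, R) = R + 2*v (M(v, R) = (R + v) + v = R + 2*v)
U(x) = 39 - 6*x**2 (U(x) = -3*((x**2 + x*x) + (-3 + 2*(-5))) = -3*((x**2 + x**2) + (-3 - 10)) = -3*(2*x**2 - 13) = -3*(-13 + 2*x**2) = 39 - 6*x**2)
74*U(sqrt(6 + G(-4))) = 74*(39 - 6*(sqrt(6 + 1/(-4)))**2) = 74*(39 - 6*(sqrt(6 - 1/4))**2) = 74*(39 - 6*(sqrt(23/4))**2) = 74*(39 - 6*(sqrt(23)/2)**2) = 74*(39 - 6*23/4) = 74*(39 - 69/2) = 74*(9/2) = 333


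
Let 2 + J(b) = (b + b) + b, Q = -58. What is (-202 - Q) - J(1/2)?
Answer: -287/2 ≈ -143.50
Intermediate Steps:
J(b) = -2 + 3*b (J(b) = -2 + ((b + b) + b) = -2 + (2*b + b) = -2 + 3*b)
(-202 - Q) - J(1/2) = (-202 - 1*(-58)) - (-2 + 3/2) = (-202 + 58) - (-2 + 3*(1/2)) = -144 - (-2 + 3/2) = -144 - 1*(-1/2) = -144 + 1/2 = -287/2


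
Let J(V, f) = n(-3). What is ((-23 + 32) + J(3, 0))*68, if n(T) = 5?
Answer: 952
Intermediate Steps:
J(V, f) = 5
((-23 + 32) + J(3, 0))*68 = ((-23 + 32) + 5)*68 = (9 + 5)*68 = 14*68 = 952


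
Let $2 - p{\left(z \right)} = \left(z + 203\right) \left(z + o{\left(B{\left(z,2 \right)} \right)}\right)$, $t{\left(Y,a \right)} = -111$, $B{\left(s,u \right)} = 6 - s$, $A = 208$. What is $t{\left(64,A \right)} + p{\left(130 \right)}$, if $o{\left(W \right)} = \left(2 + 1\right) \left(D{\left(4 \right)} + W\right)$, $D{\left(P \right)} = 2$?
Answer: $78479$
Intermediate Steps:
$o{\left(W \right)} = 6 + 3 W$ ($o{\left(W \right)} = \left(2 + 1\right) \left(2 + W\right) = 3 \left(2 + W\right) = 6 + 3 W$)
$p{\left(z \right)} = 2 - \left(24 - 2 z\right) \left(203 + z\right)$ ($p{\left(z \right)} = 2 - \left(z + 203\right) \left(z + \left(6 + 3 \left(6 - z\right)\right)\right) = 2 - \left(203 + z\right) \left(z + \left(6 - \left(-18 + 3 z\right)\right)\right) = 2 - \left(203 + z\right) \left(z - \left(-24 + 3 z\right)\right) = 2 - \left(203 + z\right) \left(24 - 2 z\right) = 2 - \left(24 - 2 z\right) \left(203 + z\right)$)
$t{\left(64,A \right)} + p{\left(130 \right)} = -111 + \left(-4870 + 2 \cdot 130^{2} + 382 \cdot 130\right) = -111 + \left(-4870 + 2 \cdot 16900 + 49660\right) = -111 + \left(-4870 + 33800 + 49660\right) = -111 + 78590 = 78479$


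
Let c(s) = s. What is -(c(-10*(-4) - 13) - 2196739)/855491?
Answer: 313816/122213 ≈ 2.5678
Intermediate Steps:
-(c(-10*(-4) - 13) - 2196739)/855491 = -((-10*(-4) - 13) - 2196739)/855491 = -((40 - 13) - 2196739)*(1/855491) = -(27 - 2196739)*(1/855491) = -1*(-2196712)*(1/855491) = 2196712*(1/855491) = 313816/122213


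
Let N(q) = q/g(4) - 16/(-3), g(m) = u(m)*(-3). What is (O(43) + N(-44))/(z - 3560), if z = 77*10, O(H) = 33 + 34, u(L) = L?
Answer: -38/1395 ≈ -0.027240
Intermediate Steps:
O(H) = 67
z = 770
g(m) = -3*m (g(m) = m*(-3) = -3*m)
N(q) = 16/3 - q/12 (N(q) = q/((-3*4)) - 16/(-3) = q/(-12) - 16*(-⅓) = q*(-1/12) + 16/3 = -q/12 + 16/3 = 16/3 - q/12)
(O(43) + N(-44))/(z - 3560) = (67 + (16/3 - 1/12*(-44)))/(770 - 3560) = (67 + (16/3 + 11/3))/(-2790) = (67 + 9)*(-1/2790) = 76*(-1/2790) = -38/1395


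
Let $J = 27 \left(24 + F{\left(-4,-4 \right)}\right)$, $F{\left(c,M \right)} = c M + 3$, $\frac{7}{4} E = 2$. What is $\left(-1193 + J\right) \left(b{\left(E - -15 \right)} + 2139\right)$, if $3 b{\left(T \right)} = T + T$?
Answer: $- \frac{1444640}{21} \approx -68792.0$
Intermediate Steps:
$E = \frac{8}{7}$ ($E = \frac{4}{7} \cdot 2 = \frac{8}{7} \approx 1.1429$)
$b{\left(T \right)} = \frac{2 T}{3}$ ($b{\left(T \right)} = \frac{T + T}{3} = \frac{2 T}{3}$)
$F{\left(c,M \right)} = 3 + M c$ ($F{\left(c,M \right)} = M c + 3 = 3 + M c$)
$J = 1161$ ($J = 27 \left(24 + \left(3 - -16\right)\right) = 27 \left(24 + \left(3 + 16\right)\right) = 27 \left(24 + 19\right) = 27 \cdot 43 = 1161$)
$\left(-1193 + J\right) \left(b{\left(E - -15 \right)} + 2139\right) = \left(-1193 + 1161\right) \left(\frac{2 \left(\frac{8}{7} - -15\right)}{3} + 2139\right) = - 32 \left(\frac{2 \left(\frac{8}{7} + 15\right)}{3} + 2139\right) = - 32 \left(\frac{2}{3} \cdot \frac{113}{7} + 2139\right) = - 32 \left(\frac{226}{21} + 2139\right) = \left(-32\right) \frac{45145}{21} = - \frac{1444640}{21}$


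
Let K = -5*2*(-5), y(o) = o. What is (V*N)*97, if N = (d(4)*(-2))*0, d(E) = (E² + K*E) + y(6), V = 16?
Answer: 0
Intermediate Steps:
K = 50 (K = -10*(-5) = 50)
d(E) = 6 + E² + 50*E (d(E) = (E² + 50*E) + 6 = 6 + E² + 50*E)
N = 0 (N = ((6 + 4² + 50*4)*(-2))*0 = ((6 + 16 + 200)*(-2))*0 = (222*(-2))*0 = -444*0 = 0)
(V*N)*97 = (16*0)*97 = 0*97 = 0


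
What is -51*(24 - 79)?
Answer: 2805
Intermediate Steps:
-51*(24 - 79) = -51*(-55) = 2805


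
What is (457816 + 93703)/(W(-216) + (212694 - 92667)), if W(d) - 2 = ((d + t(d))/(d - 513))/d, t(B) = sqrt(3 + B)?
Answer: 547126771428151937280/119073102644211379271 - 28948129272*I*sqrt(213)/119073102644211379271 ≈ 4.5949 - 3.5481e-9*I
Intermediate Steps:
W(d) = 2 + (d + sqrt(3 + d))/(d*(-513 + d)) (W(d) = 2 + ((d + sqrt(3 + d))/(d - 513))/d = 2 + ((d + sqrt(3 + d))/(-513 + d))/d = 2 + (d + sqrt(3 + d))/(d*(-513 + d)))
(457816 + 93703)/(W(-216) + (212694 - 92667)) = (457816 + 93703)/((sqrt(3 - 216) - 1025*(-216) + 2*(-216)**2)/((-216)*(-513 - 216)) + (212694 - 92667)) = 551519/(-1/216*(sqrt(-213) + 221400 + 2*46656)/(-729) + 120027) = 551519/(-1/216*(-1/729)*(I*sqrt(213) + 221400 + 93312) + 120027) = 551519/(-1/216*(-1/729)*(314712 + I*sqrt(213)) + 120027) = 551519/((1457/729 + I*sqrt(213)/157464) + 120027) = 551519/(87501140/729 + I*sqrt(213)/157464)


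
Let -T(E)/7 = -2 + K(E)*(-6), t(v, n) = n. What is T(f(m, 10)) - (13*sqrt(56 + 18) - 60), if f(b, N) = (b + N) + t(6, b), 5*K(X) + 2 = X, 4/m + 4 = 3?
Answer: 74 - 13*sqrt(74) ≈ -37.830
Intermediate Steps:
m = -4 (m = 4/(-4 + 3) = 4/(-1) = 4*(-1) = -4)
K(X) = -2/5 + X/5
f(b, N) = N + 2*b (f(b, N) = (b + N) + b = (N + b) + b = N + 2*b)
T(E) = -14/5 + 42*E/5 (T(E) = -7*(-2 + (-2/5 + E/5)*(-6)) = -7*(-2 + (12/5 - 6*E/5)) = -7*(2/5 - 6*E/5) = -14/5 + 42*E/5)
T(f(m, 10)) - (13*sqrt(56 + 18) - 60) = (-14/5 + 42*(10 + 2*(-4))/5) - (13*sqrt(56 + 18) - 60) = (-14/5 + 42*(10 - 8)/5) - (13*sqrt(74) - 60) = (-14/5 + (42/5)*2) - (-60 + 13*sqrt(74)) = (-14/5 + 84/5) + (60 - 13*sqrt(74)) = 14 + (60 - 13*sqrt(74)) = 74 - 13*sqrt(74)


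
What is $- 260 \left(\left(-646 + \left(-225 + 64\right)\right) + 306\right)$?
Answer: $130260$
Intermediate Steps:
$- 260 \left(\left(-646 + \left(-225 + 64\right)\right) + 306\right) = - 260 \left(\left(-646 - 161\right) + 306\right) = - 260 \left(-807 + 306\right) = \left(-260\right) \left(-501\right) = 130260$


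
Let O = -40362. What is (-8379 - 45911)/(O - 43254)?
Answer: 27145/41808 ≈ 0.64928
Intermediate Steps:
(-8379 - 45911)/(O - 43254) = (-8379 - 45911)/(-40362 - 43254) = -54290/(-83616) = -54290*(-1/83616) = 27145/41808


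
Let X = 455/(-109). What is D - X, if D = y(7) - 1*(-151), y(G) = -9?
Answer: 15933/109 ≈ 146.17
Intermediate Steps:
X = -455/109 (X = 455*(-1/109) = -455/109 ≈ -4.1743)
D = 142 (D = -9 - 1*(-151) = -9 + 151 = 142)
D - X = 142 - 1*(-455/109) = 142 + 455/109 = 15933/109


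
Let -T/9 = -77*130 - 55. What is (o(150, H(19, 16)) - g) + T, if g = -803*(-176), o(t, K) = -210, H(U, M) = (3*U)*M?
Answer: -50953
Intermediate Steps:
H(U, M) = 3*M*U
g = 141328
T = 90585 (T = -9*(-77*130 - 55) = -9*(-10010 - 55) = -9*(-10065) = 90585)
(o(150, H(19, 16)) - g) + T = (-210 - 1*141328) + 90585 = (-210 - 141328) + 90585 = -141538 + 90585 = -50953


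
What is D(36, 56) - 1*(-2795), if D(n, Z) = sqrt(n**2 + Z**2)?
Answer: 2795 + 4*sqrt(277) ≈ 2861.6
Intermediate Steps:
D(n, Z) = sqrt(Z**2 + n**2)
D(36, 56) - 1*(-2795) = sqrt(56**2 + 36**2) - 1*(-2795) = sqrt(3136 + 1296) + 2795 = sqrt(4432) + 2795 = 4*sqrt(277) + 2795 = 2795 + 4*sqrt(277)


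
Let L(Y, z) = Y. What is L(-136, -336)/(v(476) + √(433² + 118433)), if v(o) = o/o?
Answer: 136/305921 - 136*√305922/305921 ≈ -0.24544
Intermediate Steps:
v(o) = 1
L(-136, -336)/(v(476) + √(433² + 118433)) = -136/(1 + √(433² + 118433)) = -136/(1 + √(187489 + 118433)) = -136/(1 + √305922)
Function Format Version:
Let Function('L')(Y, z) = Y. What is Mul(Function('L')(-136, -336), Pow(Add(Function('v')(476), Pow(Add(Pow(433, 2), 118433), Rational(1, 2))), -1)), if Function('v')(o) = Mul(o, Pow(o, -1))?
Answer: Add(Rational(136, 305921), Mul(Rational(-136, 305921), Pow(305922, Rational(1, 2)))) ≈ -0.24544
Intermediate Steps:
Function('v')(o) = 1
Mul(Function('L')(-136, -336), Pow(Add(Function('v')(476), Pow(Add(Pow(433, 2), 118433), Rational(1, 2))), -1)) = Mul(-136, Pow(Add(1, Pow(Add(Pow(433, 2), 118433), Rational(1, 2))), -1)) = Mul(-136, Pow(Add(1, Pow(Add(187489, 118433), Rational(1, 2))), -1)) = Mul(-136, Pow(Add(1, Pow(305922, Rational(1, 2))), -1))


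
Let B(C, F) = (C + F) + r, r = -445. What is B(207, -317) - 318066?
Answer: -318621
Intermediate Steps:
B(C, F) = -445 + C + F (B(C, F) = (C + F) - 445 = -445 + C + F)
B(207, -317) - 318066 = (-445 + 207 - 317) - 318066 = -555 - 318066 = -318621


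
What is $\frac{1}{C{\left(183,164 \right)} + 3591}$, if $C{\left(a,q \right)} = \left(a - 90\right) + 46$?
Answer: $\frac{1}{3730} \approx 0.0002681$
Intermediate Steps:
$C{\left(a,q \right)} = -44 + a$ ($C{\left(a,q \right)} = \left(-90 + a\right) + 46 = -44 + a$)
$\frac{1}{C{\left(183,164 \right)} + 3591} = \frac{1}{\left(-44 + 183\right) + 3591} = \frac{1}{139 + 3591} = \frac{1}{3730}$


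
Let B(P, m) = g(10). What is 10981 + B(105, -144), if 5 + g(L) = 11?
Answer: 10987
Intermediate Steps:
g(L) = 6 (g(L) = -5 + 11 = 6)
B(P, m) = 6
10981 + B(105, -144) = 10981 + 6 = 10987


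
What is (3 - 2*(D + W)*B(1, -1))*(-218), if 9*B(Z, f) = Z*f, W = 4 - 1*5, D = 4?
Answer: -2398/3 ≈ -799.33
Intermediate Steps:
W = -1 (W = 4 - 5 = -1)
B(Z, f) = Z*f/9 (B(Z, f) = (Z*f)/9 = Z*f/9)
(3 - 2*(D + W)*B(1, -1))*(-218) = (3 - 2*(4 - 1)*(1/9)*1*(-1))*(-218) = (3 - 6*(-1)/9)*(-218) = (3 - 2*(-1/3))*(-218) = (3 + 2/3)*(-218) = (11/3)*(-218) = -2398/3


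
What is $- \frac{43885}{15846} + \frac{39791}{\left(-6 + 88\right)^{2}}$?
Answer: $\frac{167722723}{53274252} \approx 3.1483$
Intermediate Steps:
$- \frac{43885}{15846} + \frac{39791}{\left(-6 + 88\right)^{2}} = \left(-43885\right) \frac{1}{15846} + \frac{39791}{82^{2}} = - \frac{43885}{15846} + \frac{39791}{6724} = \frac{167722723}{53274252}$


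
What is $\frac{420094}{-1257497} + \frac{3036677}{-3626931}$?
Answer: $- \frac{109025799367}{93078670443} \approx -1.1713$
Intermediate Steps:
$\frac{420094}{-1257497} + \frac{3036677}{-3626931} = 420094 \left(- \frac{1}{1257497}\right) + 3036677 \left(- \frac{1}{3626931}\right) = - \frac{420094}{1257497} - \frac{61973}{74019} = - \frac{109025799367}{93078670443}$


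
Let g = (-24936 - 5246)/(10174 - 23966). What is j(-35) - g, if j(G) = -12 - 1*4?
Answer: -125427/6896 ≈ -18.188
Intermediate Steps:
j(G) = -16 (j(G) = -12 - 4 = -16)
g = 15091/6896 (g = -30182/(-13792) = -30182*(-1/13792) = 15091/6896 ≈ 2.1884)
j(-35) - g = -16 - 1*15091/6896 = -16 - 15091/6896 = -125427/6896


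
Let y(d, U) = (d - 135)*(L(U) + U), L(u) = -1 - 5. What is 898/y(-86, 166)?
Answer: -449/17680 ≈ -0.025396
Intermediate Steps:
L(u) = -6
y(d, U) = (-135 + d)*(-6 + U) (y(d, U) = (d - 135)*(-6 + U) = (-135 + d)*(-6 + U))
898/y(-86, 166) = 898/(810 - 135*166 - 6*(-86) + 166*(-86)) = 898/(810 - 22410 + 516 - 14276) = 898/(-35360) = 898*(-1/35360) = -449/17680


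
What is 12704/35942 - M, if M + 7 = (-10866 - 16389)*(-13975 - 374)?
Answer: -7028134399996/17971 ≈ -3.9108e+8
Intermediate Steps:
M = 391081988 (M = -7 + (-10866 - 16389)*(-13975 - 374) = -7 - 27255*(-14349) = -7 + 391081995 = 391081988)
12704/35942 - M = 12704/35942 - 1*391081988 = 12704*(1/35942) - 391081988 = 6352/17971 - 391081988 = -7028134399996/17971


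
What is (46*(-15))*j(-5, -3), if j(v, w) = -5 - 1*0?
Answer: 3450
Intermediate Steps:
j(v, w) = -5 (j(v, w) = -5 + 0 = -5)
(46*(-15))*j(-5, -3) = (46*(-15))*(-5) = -690*(-5) = 3450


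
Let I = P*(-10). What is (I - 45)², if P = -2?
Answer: 625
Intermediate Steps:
I = 20 (I = -2*(-10) = 20)
(I - 45)² = (20 - 45)² = (-25)² = 625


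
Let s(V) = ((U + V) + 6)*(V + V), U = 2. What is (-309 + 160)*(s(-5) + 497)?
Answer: -69583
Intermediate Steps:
s(V) = 2*V*(8 + V) (s(V) = ((2 + V) + 6)*(V + V) = (8 + V)*(2*V) = 2*V*(8 + V))
(-309 + 160)*(s(-5) + 497) = (-309 + 160)*(2*(-5)*(8 - 5) + 497) = -149*(2*(-5)*3 + 497) = -149*(-30 + 497) = -149*467 = -69583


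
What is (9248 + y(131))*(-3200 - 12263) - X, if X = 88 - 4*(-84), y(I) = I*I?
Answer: -408362791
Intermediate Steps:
y(I) = I**2
X = 424 (X = 88 + 336 = 424)
(9248 + y(131))*(-3200 - 12263) - X = (9248 + 131**2)*(-3200 - 12263) - 1*424 = (9248 + 17161)*(-15463) - 424 = 26409*(-15463) - 424 = -408362367 - 424 = -408362791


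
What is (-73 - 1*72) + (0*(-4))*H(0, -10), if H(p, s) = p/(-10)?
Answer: -145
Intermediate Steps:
H(p, s) = -p/10 (H(p, s) = p*(-⅒) = -p/10)
(-73 - 1*72) + (0*(-4))*H(0, -10) = (-73 - 1*72) + (0*(-4))*(-⅒*0) = (-73 - 72) + 0*0 = -145 + 0 = -145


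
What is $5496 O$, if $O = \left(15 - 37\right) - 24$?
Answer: $-252816$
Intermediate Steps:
$O = -46$ ($O = -22 - 24 = -46$)
$5496 O = 5496 \left(-46\right) = -252816$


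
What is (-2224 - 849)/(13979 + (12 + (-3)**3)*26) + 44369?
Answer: 602927268/13589 ≈ 44369.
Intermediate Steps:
(-2224 - 849)/(13979 + (12 + (-3)**3)*26) + 44369 = -3073/(13979 + (12 - 27)*26) + 44369 = -3073/(13979 - 15*26) + 44369 = -3073/(13979 - 390) + 44369 = -3073/13589 + 44369 = 602927268/13589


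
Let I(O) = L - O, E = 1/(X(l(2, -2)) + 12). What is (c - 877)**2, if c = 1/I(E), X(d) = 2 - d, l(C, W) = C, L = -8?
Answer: 7238776561/9409 ≈ 7.6935e+5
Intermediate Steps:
E = 1/12 (E = 1/((2 - 1*2) + 12) = 1/((2 - 2) + 12) = 1/(0 + 12) = 1/12 ≈ 0.083333)
I(O) = -8 - O
c = -12/97 (c = 1/(-8 - 1*1/12) = 1/(-8 - 1/12) = 1/(-97/12) = -12/97 ≈ -0.12371)
(c - 877)**2 = (-12/97 - 877)**2 = (-85081/97)**2 = 7238776561/9409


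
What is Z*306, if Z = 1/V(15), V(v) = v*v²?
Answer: 34/375 ≈ 0.090667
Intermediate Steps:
V(v) = v³
Z = 1/3375 (Z = 1/(15³) = 1/3375 ≈ 0.00029630)
Z*306 = (1/3375)*306 = 34/375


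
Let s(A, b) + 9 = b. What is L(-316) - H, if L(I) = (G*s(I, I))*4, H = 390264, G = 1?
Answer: -391564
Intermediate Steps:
s(A, b) = -9 + b
L(I) = -36 + 4*I (L(I) = (1*(-9 + I))*4 = (-9 + I)*4 = -36 + 4*I)
L(-316) - H = (-36 + 4*(-316)) - 1*390264 = (-36 - 1264) - 390264 = -1300 - 390264 = -391564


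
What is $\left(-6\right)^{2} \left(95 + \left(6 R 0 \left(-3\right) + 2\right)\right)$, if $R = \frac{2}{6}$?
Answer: $3492$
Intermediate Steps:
$R = \frac{1}{3}$ ($R = 2 \cdot \frac{1}{6} = \frac{1}{3} \approx 0.33333$)
$\left(-6\right)^{2} \left(95 + \left(6 R 0 \left(-3\right) + 2\right)\right) = \left(-6\right)^{2} \left(95 + \left(6 \cdot \frac{1}{3} \cdot 0 \left(-3\right) + 2\right)\right) = 36 \left(95 + \left(6 \cdot 0 \left(-3\right) + 2\right)\right) = 36 \left(95 + \left(6 \cdot 0 + 2\right)\right) = 36 \left(95 + \left(0 + 2\right)\right) = 36 \left(95 + 2\right) = 36 \cdot 97 = 3492$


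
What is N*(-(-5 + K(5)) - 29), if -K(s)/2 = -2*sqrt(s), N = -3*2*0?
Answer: 0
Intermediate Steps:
N = 0 (N = -6*0 = 0)
K(s) = 4*sqrt(s) (K(s) = -(-4)*sqrt(s) = 4*sqrt(s))
N*(-(-5 + K(5)) - 29) = 0*(-(-5 + 4*sqrt(5)) - 29) = 0*((5 - 4*sqrt(5)) - 29) = 0*(-24 - 4*sqrt(5)) = 0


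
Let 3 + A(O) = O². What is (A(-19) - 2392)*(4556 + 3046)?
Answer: -15462468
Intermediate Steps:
A(O) = -3 + O²
(A(-19) - 2392)*(4556 + 3046) = ((-3 + (-19)²) - 2392)*(4556 + 3046) = ((-3 + 361) - 2392)*7602 = (358 - 2392)*7602 = -2034*7602 = -15462468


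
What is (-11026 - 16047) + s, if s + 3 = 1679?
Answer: -25397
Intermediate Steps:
s = 1676 (s = -3 + 1679 = 1676)
(-11026 - 16047) + s = (-11026 - 16047) + 1676 = -27073 + 1676 = -25397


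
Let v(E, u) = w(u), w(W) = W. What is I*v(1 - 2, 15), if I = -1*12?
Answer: -180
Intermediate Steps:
v(E, u) = u
I = -12
I*v(1 - 2, 15) = -12*15 = -180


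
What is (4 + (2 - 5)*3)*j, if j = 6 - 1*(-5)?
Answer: -55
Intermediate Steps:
j = 11 (j = 6 + 5 = 11)
(4 + (2 - 5)*3)*j = (4 + (2 - 5)*3)*11 = (4 - 3*3)*11 = (4 - 9)*11 = -5*11 = -55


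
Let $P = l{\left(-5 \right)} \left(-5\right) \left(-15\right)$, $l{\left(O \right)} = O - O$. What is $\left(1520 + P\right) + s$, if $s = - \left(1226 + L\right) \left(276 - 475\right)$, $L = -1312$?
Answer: $-15594$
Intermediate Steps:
$l{\left(O \right)} = 0$
$P = 0$ ($P = 0 \left(-5\right) \left(-15\right) = 0 \left(-15\right) = 0$)
$s = -17114$ ($s = - \left(1226 - 1312\right) \left(276 - 475\right) = - \left(-86\right) \left(-199\right) = \left(-1\right) 17114 = -17114$)
$\left(1520 + P\right) + s = \left(1520 + 0\right) - 17114 = 1520 - 17114 = -15594$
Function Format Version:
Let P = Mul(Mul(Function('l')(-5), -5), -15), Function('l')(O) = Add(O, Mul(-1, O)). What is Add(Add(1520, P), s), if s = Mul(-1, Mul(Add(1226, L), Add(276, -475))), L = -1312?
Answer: -15594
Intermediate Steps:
Function('l')(O) = 0
P = 0 (P = Mul(Mul(0, -5), -15) = Mul(0, -15) = 0)
s = -17114 (s = Mul(-1, Mul(Add(1226, -1312), Add(276, -475))) = Mul(-1, Mul(-86, -199)) = Mul(-1, 17114) = -17114)
Add(Add(1520, P), s) = Add(Add(1520, 0), -17114) = Add(1520, -17114) = -15594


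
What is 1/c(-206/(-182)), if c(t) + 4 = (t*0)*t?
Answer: -¼ ≈ -0.25000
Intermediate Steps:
c(t) = -4 (c(t) = -4 + (t*0)*t = -4 + 0*t = -4 + 0 = -4)
1/c(-206/(-182)) = 1/(-4) = -¼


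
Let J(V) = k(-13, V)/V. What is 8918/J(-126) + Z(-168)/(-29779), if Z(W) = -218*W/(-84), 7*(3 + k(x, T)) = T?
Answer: 1593415168/29779 ≈ 53508.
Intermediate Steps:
k(x, T) = -3 + T/7
J(V) = (-3 + V/7)/V
Z(W) = 109*W/42 (Z(W) = -218*W*(-1/84) = 109*W/42)
8918/J(-126) + Z(-168)/(-29779) = 8918/(((1/7)*(-21 - 126)/(-126))) + ((109/42)*(-168))/(-29779) = 8918/(((1/7)*(-1/126)*(-147))) - 436*(-1/29779) = 8918/(1/6) + 436/29779 = 8918*6 + 436/29779 = 53508 + 436/29779 = 1593415168/29779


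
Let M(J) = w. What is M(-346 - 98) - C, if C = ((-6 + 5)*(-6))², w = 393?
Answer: 357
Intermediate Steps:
M(J) = 393
C = 36 (C = (-1*(-6))² = 6² = 36)
M(-346 - 98) - C = 393 - 1*36 = 393 - 36 = 357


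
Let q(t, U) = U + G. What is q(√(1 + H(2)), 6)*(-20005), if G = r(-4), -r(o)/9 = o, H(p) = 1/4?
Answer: -840210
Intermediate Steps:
H(p) = ¼
r(o) = -9*o
G = 36 (G = -9*(-4) = 36)
q(t, U) = 36 + U (q(t, U) = U + 36 = 36 + U)
q(√(1 + H(2)), 6)*(-20005) = (36 + 6)*(-20005) = 42*(-20005) = -840210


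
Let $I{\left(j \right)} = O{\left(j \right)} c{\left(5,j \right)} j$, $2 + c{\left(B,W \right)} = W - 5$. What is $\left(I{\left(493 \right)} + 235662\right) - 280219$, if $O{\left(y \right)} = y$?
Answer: $118077257$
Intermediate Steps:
$c{\left(B,W \right)} = -7 + W$ ($c{\left(B,W \right)} = -2 + \left(W - 5\right) = -2 + \left(-5 + W\right) = -7 + W$)
$I{\left(j \right)} = j^{2} \left(-7 + j\right)$ ($I{\left(j \right)} = j \left(-7 + j\right) j = j^{2} \left(-7 + j\right)$)
$\left(I{\left(493 \right)} + 235662\right) - 280219 = \left(493^{2} \left(-7 + 493\right) + 235662\right) - 280219 = \left(243049 \cdot 486 + 235662\right) - 280219 = \left(118121814 + 235662\right) - 280219 = 118357476 - 280219 = 118077257$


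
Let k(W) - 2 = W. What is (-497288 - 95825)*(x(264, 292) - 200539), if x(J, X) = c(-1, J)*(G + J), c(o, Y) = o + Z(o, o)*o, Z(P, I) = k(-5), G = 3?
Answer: 118625565565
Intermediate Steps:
k(W) = 2 + W
Z(P, I) = -3 (Z(P, I) = 2 - 5 = -3)
c(o, Y) = -2*o (c(o, Y) = o - 3*o = -2*o)
x(J, X) = 6 + 2*J (x(J, X) = (-2*(-1))*(3 + J) = 2*(3 + J) = 6 + 2*J)
(-497288 - 95825)*(x(264, 292) - 200539) = (-497288 - 95825)*((6 + 2*264) - 200539) = -593113*((6 + 528) - 200539) = -593113*(534 - 200539) = -593113*(-200005) = 118625565565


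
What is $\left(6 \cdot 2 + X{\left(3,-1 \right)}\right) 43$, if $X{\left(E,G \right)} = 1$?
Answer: $559$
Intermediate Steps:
$\left(6 \cdot 2 + X{\left(3,-1 \right)}\right) 43 = \left(6 \cdot 2 + 1\right) 43 = \left(12 + 1\right) 43 = 13 \cdot 43 = 559$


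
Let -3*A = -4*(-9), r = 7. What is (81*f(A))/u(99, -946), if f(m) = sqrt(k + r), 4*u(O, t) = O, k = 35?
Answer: 36*sqrt(42)/11 ≈ 21.210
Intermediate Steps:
u(O, t) = O/4
A = -12 (A = -(-4)*(-9)/3 = -1/3*36 = -12)
f(m) = sqrt(42) (f(m) = sqrt(35 + 7) = sqrt(42))
(81*f(A))/u(99, -946) = (81*sqrt(42))/(((1/4)*99)) = (81*sqrt(42))/(99/4) = (81*sqrt(42))*(4/99) = 36*sqrt(42)/11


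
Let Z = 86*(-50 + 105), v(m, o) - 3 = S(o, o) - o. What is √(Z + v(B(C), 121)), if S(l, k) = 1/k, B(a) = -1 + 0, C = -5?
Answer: √558053/11 ≈ 67.912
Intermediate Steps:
B(a) = -1
v(m, o) = 3 + 1/o - o (v(m, o) = 3 + (1/o - o) = 3 + 1/o - o)
Z = 4730 (Z = 86*55 = 4730)
√(Z + v(B(C), 121)) = √(4730 + (3 + 1/121 - 1*121)) = √(4730 + (3 + 1/121 - 121)) = √(4730 - 14277/121) = √(558053/121) = √558053/11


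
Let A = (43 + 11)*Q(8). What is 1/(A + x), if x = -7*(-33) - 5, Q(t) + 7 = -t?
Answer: -1/584 ≈ -0.0017123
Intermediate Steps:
Q(t) = -7 - t
A = -810 (A = (43 + 11)*(-7 - 1*8) = 54*(-7 - 8) = 54*(-15) = -810)
x = 226 (x = 231 - 5 = 226)
1/(A + x) = 1/(-810 + 226) = 1/(-584) = -1/584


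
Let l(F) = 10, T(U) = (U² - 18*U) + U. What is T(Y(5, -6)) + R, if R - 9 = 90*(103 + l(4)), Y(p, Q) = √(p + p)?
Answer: 10189 - 17*√10 ≈ 10135.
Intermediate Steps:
Y(p, Q) = √2*√p (Y(p, Q) = √(2*p) = √2*√p)
T(U) = U² - 17*U
R = 10179 (R = 9 + 90*(103 + 10) = 9 + 90*113 = 9 + 10170 = 10179)
T(Y(5, -6)) + R = (√2*√5)*(-17 + √2*√5) + 10179 = √10*(-17 + √10) + 10179 = 10179 + √10*(-17 + √10)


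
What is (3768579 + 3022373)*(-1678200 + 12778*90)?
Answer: -3586845027360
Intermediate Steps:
(3768579 + 3022373)*(-1678200 + 12778*90) = 6790952*(-1678200 + 1150020) = 6790952*(-528180) = -3586845027360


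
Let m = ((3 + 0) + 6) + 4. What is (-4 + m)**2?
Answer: 81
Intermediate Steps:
m = 13 (m = (3 + 6) + 4 = 9 + 4 = 13)
(-4 + m)**2 = (-4 + 13)**2 = 9**2 = 81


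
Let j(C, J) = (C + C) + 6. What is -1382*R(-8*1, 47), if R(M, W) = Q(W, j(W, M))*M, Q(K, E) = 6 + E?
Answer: 1171936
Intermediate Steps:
j(C, J) = 6 + 2*C (j(C, J) = 2*C + 6 = 6 + 2*C)
R(M, W) = M*(12 + 2*W) (R(M, W) = (6 + (6 + 2*W))*M = (12 + 2*W)*M = M*(12 + 2*W))
-1382*R(-8*1, 47) = -2764*(-8*1)*(6 + 47) = -2764*(-8)*53 = -1382*(-848) = 1171936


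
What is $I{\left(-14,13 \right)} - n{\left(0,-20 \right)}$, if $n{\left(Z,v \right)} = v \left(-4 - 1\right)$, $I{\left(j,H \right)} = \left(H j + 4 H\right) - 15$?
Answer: $-245$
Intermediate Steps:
$I{\left(j,H \right)} = -15 + 4 H + H j$ ($I{\left(j,H \right)} = \left(4 H + H j\right) - 15 = -15 + 4 H + H j$)
$n{\left(Z,v \right)} = - 5 v$ ($n{\left(Z,v \right)} = v \left(-5\right) = - 5 v$)
$I{\left(-14,13 \right)} - n{\left(0,-20 \right)} = \left(-15 + 4 \cdot 13 + 13 \left(-14\right)\right) - \left(-5\right) \left(-20\right) = \left(-15 + 52 - 182\right) - 100 = -145 - 100 = -245$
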